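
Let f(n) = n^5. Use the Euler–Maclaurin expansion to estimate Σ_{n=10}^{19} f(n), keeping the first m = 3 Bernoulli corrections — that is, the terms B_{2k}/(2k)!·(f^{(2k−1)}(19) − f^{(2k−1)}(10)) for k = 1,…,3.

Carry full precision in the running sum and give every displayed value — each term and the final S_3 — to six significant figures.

S_3 ≈ 9.01248e+06

∫_10^19 x^5 dx evaluates to 7.67431e+06.
Boundary: ½(f(10) + f(19)) = ½(100000 + 2.47610e+06) = 1.28805e+06.
Running total after boundary: 8.96236e+06.
k=1: B_{2}/(2)! × [f^{(1)}(19) − f^{(1)}(10)] = 1/12 × (651605 − 50000.0) = 50133.8.
Running total after k=1: 9.01250e+06.
k=2: B_{4}/(4)! × [f^{(3)}(19) − f^{(3)}(10)] = −1/720 × (21660.0 − 6000.00) = -21.7500.
Running total after k=2: 9.01248e+06.
k=3: B_{6}/(6)! × [f^{(5)}(19) − f^{(5)}(10)] = 1/30240 × (120.000 − 120.000) = 0.00000.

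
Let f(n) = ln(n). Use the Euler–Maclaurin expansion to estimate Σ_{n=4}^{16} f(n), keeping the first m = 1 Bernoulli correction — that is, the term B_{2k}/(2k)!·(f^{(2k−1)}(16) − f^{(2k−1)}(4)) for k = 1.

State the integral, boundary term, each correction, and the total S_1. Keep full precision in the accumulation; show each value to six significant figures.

The integral term ∫_4^16 ln(x) dx = 26.8162.
Boundary: ½(f(4) + f(16)) = ½(1.38629 + 2.77259) = 2.07944.
Running total after boundary: 28.8957.
Correction k=1: B_{2}/2! · (f^{(1)}(16) − f^{(1)}(4)) = 1/12 · (0.0625000 − 0.250000) = -0.0156250.

S_1 ≈ 28.8801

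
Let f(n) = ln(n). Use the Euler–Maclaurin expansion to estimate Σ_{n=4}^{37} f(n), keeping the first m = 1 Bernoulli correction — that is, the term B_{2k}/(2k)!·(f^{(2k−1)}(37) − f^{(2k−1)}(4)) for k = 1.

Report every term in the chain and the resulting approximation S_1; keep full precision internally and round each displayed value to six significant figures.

S_1 ≈ 97.5388

Integral: ∫_4^37 ln(x) dx = 95.0588.
½[f(4) + f(37)] = ½[1.38629 + 3.61092] = 2.49861.
So far: 97.5574.
k=1: B_{2}/(2)! × [f^{(1)}(37) − f^{(1)}(4)] = 1/12 × (0.0270270 − 0.250000) = -0.0185811.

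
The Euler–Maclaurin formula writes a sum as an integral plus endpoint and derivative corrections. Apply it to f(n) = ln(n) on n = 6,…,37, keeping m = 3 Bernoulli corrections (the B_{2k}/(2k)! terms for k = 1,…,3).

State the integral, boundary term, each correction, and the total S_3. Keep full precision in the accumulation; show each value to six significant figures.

S_3 ≈ 94.5431

Integral: ∫_6^37 ln(x) dx = 91.8534.
Boundary: ½(f(6) + f(37)) = ½(1.79176 + 3.61092) = 2.70134.
Integral + boundary = 94.5547.
Correction k=1: B_{2}/2! · (f^{(1)}(37) − f^{(1)}(6)) = 1/12 · (0.0270270 − 0.166667) = -0.0116366.
Running total after k=1: 94.5431.
Correction k=2: B_{4}/4! · (f^{(3)}(37) − f^{(3)}(6)) = −1/720 · (3.94843e-05 − 0.00925926) = 1.28052e-05.
Running total after k=2: 94.5431.
Correction k=3: B_{6}/6! · (f^{(5)}(37) − f^{(5)}(6)) = 1/30240 · (3.46101e-07 − 0.00308642) = -1.02053e-07.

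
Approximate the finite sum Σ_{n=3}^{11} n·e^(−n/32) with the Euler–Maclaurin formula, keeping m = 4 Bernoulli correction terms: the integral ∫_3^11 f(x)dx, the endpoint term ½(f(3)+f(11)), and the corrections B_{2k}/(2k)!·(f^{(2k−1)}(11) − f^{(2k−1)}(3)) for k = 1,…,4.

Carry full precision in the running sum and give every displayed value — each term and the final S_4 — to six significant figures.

S_4 ≈ 49.2774

∫_3^11 x·e^(−x/32) dx evaluates to 44.0415.
½[f(3) + f(11)] = ½[2.73153 + 7.80017] = 5.26585.
Running total after boundary: 49.3073.
k=1: B_{2}/(2)! × [f^{(1)}(11) − f^{(1)}(3)] = 1/12 × (0.465351 − 0.825150) = -0.0299833.
Running total after k=1: 49.2774.
k=2: B_{4}/(4)! × [f^{(3)}(11) − f^{(3)}(3)] = −1/720 × (0.00183942 − 0.00258415) = 1.03435e-06.
Running total after k=2: 49.2774.
k=3: B_{6}/(6)! × [f^{(5)}(11) − f^{(5)}(3)] = 1/30240 × (3.14882e-06 − 4.26025e-06) = -3.67535e-11.
Running total after k=3: 49.2774.
k=4: B_{8}/(8)! × [f^{(7)}(11) − f^{(7)}(3)] = −1/1209600 × (4.39583e-09 − 5.85635e-09) = 1.20744e-15.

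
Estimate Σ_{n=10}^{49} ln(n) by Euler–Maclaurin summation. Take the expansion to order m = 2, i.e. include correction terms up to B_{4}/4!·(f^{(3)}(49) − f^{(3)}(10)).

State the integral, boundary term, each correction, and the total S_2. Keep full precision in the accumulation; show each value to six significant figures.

The integral term ∫_10^49 ln(x) dx = 128.673.
Endpoint term: (f(10) + f(49))/2 = (2.30259 + 3.89182)/2 = 3.09720.
So far: 131.771.
Order-1 term: 1/12 · (0.0204082 − 0.100000) = -0.00663265.
Partial sum through k=1: 131.764.
Order-2 term: −1/720 · (1.69997e-05 − 0.00200000) = 2.75417e-06.

S_2 ≈ 131.764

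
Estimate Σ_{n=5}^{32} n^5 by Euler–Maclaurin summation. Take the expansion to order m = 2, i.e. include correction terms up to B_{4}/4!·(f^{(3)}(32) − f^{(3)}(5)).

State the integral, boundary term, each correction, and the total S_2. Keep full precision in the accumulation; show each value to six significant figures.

S_2 ≈ 1.96170e+08

The integral term ∫_5^32 x^5 dx = 1.78954e+08.
½[f(5) + f(32)] = ½[3125.00 + 3.35544e+07] = 1.67788e+07.
So far: 1.95733e+08.
k=1: B_{2}/(2)! × [f^{(1)}(32) − f^{(1)}(5)] = 1/12 × (5.24288e+06 − 3125.00) = 436646.
Running total after k=1: 1.96170e+08.
k=2: B_{4}/(4)! × [f^{(3)}(32) − f^{(3)}(5)] = −1/720 × (61440.0 − 1500.00) = -83.2500.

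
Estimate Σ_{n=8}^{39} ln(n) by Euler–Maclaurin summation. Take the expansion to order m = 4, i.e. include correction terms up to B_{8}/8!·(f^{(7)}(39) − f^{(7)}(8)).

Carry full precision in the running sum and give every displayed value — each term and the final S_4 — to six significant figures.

∫_8^39 ln(x) dx evaluates to 95.2434.
½[f(8) + f(39)] = ½[2.07944 + 3.66356] = 2.87150.
So far: 98.1149.
Correction k=1: B_{2}/2! · (f^{(1)}(39) − f^{(1)}(8)) = 1/12 · (0.0256410 − 0.125000) = -0.00827991.
Partial sum through k=1: 98.1066.
Correction k=2: B_{4}/4! · (f^{(3)}(39) − f^{(3)}(8)) = −1/720 · (3.37160e-05 − 0.00390625) = 5.37852e-06.
Partial sum through k=2: 98.1066.
Correction k=3: B_{6}/6! · (f^{(5)}(39) − f^{(5)}(8)) = 1/30240 · (2.66004e-07 − 0.000732422) = -2.42115e-08.
Partial sum through k=3: 98.1066.
Correction k=4: B_{8}/8! · (f^{(7)}(39) − f^{(7)}(8)) = −1/1209600 · (5.24663e-09 − 0.000343323) = 2.83827e-10.

S_4 ≈ 98.1066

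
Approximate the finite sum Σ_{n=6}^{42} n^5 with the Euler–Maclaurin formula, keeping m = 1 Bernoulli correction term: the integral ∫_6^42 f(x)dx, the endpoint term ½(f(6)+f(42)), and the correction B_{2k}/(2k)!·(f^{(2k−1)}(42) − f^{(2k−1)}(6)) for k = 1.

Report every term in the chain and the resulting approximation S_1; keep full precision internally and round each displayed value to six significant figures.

S_1 ≈ 9.81476e+08

Integral: ∫_6^42 x^5 dx = 9.14831e+08.
Boundary: ½(f(6) + f(42)) = ½(7776.00 + 1.30691e+08) = 6.53495e+07.
Integral + boundary = 9.80180e+08.
k=1: B_{2}/(2)! × [f^{(1)}(42) − f^{(1)}(6)] = 1/12 × (1.55585e+07 − 6480.00) = 1.29600e+06.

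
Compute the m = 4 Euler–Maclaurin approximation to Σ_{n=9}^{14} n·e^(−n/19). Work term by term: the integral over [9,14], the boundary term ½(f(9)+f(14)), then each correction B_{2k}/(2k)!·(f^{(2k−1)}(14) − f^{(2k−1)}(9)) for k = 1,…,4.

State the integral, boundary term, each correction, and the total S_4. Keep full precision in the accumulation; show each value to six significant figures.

S_4 ≈ 37.3176

The integral term ∫_9^14 x·e^(−x/19) dx = 31.1819.
Boundary: ½(f(9) + f(14)) = ½(5.60433 + 6.70072) = 6.15253.
Running total after boundary: 37.3344.
k=1: B_{2}/(2)! × [f^{(1)}(14) − f^{(1)}(9)] = 1/12 × (0.125953 − 0.327739) = -0.0168155.
After k=1: 37.3176.
k=2: B_{4}/(4)! × [f^{(3)}(14) − f^{(3)}(9)] = −1/720 × (0.00300055 − 0.00435775) = 1.88499e-06.
After k=2: 37.3176.
k=3: B_{6}/(6)! × [f^{(5)}(14) − f^{(5)}(9)] = 1/30240 × (1.56571e-05 − 2.16278e-05) = -1.97444e-10.
After k=3: 37.3176.
k=4: B_{8}/(8)! × [f^{(7)}(14) − f^{(7)}(9)] = −1/1209600 × (6.37185e-08 − 8.63830e-08) = 1.87372e-14.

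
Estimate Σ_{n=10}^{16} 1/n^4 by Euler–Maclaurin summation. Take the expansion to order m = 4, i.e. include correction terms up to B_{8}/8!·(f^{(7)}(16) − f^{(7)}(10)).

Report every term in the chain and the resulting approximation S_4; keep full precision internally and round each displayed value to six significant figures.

S_4 ≈ 0.000312582

∫_10^16 1/x^4 dx evaluates to 0.000251953.
½[f(10) + f(16)] = ½[0.000100000 + 1.52588e-05] = 5.76294e-05.
Running total after boundary: 0.000309583.
k=1: B_{2}/(2)! × [f^{(1)}(16) − f^{(1)}(10)] = 1/12 × (-3.81470e-06 − (-4.00000e-05)) = 3.01544e-06.
Partial sum through k=1: 0.000312598.
k=2: B_{4}/(4)! × [f^{(3)}(16) − f^{(3)}(10)] = −1/720 × (-4.47035e-07 − (-1.20000e-05)) = -1.60458e-08.
Partial sum through k=2: 0.000312582.
k=3: B_{6}/(6)! × [f^{(5)}(16) − f^{(5)}(10)] = 1/30240 × (-9.77889e-08 − (-6.72000e-06)) = 2.18988e-10.
Partial sum through k=3: 0.000312582.
k=4: B_{8}/(8)! × [f^{(7)}(16) − f^{(7)}(10)] = −1/1209600 × (-3.43789e-08 − (-6.04800e-06)) = -4.97158e-12.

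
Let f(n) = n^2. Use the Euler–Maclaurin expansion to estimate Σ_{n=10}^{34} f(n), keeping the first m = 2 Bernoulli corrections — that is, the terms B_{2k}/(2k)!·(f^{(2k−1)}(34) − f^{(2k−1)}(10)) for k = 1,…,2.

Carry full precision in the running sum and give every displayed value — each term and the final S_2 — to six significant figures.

S_2 ≈ 13400.0

Integral: ∫_10^34 x^2 dx = 12768.0.
Endpoint term: (f(10) + f(34))/2 = (100.000 + 1156.00)/2 = 628.000.
Integral + boundary = 13396.0.
Order-1 term: 1/12 · (68.0000 − 20.0000) = 4.00000.
Running total after k=1: 13400.0.
Order-2 term: −1/720 · (0.00000 − 0.00000) = 0.00000.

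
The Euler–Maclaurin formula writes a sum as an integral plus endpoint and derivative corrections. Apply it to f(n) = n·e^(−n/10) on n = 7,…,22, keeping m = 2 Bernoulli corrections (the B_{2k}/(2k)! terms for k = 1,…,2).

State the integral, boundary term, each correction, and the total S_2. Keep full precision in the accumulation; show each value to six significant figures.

S_2 ≈ 51.8959

The integral term ∫_7^22 x·e^(−x/10) dx = 48.9625.
Boundary: ½(f(7) + f(22)) = ½(3.47610 + 2.43767) = 2.95688.
So far: 51.9194.
k=1: B_{2}/(2)! × [f^{(1)}(22) − f^{(1)}(7)] = 1/12 × (-0.132964 − 0.148976) = -0.0234949.
Running total after k=1: 51.8959.
k=2: B_{4}/(4)! × [f^{(3)}(22) − f^{(3)}(7)] = −1/720 × (0.000886425 − 0.0114215) = 1.46320e-05.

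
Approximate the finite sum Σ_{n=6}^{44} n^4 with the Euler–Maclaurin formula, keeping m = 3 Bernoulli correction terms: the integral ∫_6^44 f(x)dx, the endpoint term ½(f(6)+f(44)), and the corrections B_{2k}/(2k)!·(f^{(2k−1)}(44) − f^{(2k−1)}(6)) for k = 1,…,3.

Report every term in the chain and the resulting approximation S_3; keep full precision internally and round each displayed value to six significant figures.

The integral term ∫_6^44 x^4 dx = 3.29817e+07.
½[f(6) + f(44)] = ½[1296.00 + 3.74810e+06] = 1.87470e+06.
Integral + boundary = 3.48564e+07.
k=1: B_{2}/(2)! × [f^{(1)}(44) − f^{(1)}(6)] = 1/12 × (340736 − 864.000) = 28322.7.
Partial sum through k=1: 3.48847e+07.
k=2: B_{4}/(4)! × [f^{(3)}(44) − f^{(3)}(6)] = −1/720 × (1056.00 − 144.000) = -1.26667.
Partial sum through k=2: 3.48847e+07.
k=3: B_{6}/(6)! × [f^{(5)}(44) − f^{(5)}(6)] = 1/30240 × (0.00000 − 0.00000) = 0.00000.

S_3 ≈ 3.48847e+07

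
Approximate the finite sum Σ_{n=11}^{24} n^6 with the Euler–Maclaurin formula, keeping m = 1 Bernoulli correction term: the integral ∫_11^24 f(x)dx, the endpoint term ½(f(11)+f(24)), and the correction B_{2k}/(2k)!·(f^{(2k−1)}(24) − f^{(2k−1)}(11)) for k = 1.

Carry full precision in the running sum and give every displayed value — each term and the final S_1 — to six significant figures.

S_1 ≈ 7.52764e+08

Integral: ∫_11^24 x^6 dx = 6.52426e+08.
Endpoint term: (f(11) + f(24))/2 = (1.77156e+06 + 1.91103e+08)/2 = 9.64373e+07.
So far: 7.48864e+08.
Correction k=1: B_{2}/2! · (f^{(1)}(24) − f^{(1)}(11)) = 1/12 · (4.77757e+07 − 966306) = 3.90079e+06.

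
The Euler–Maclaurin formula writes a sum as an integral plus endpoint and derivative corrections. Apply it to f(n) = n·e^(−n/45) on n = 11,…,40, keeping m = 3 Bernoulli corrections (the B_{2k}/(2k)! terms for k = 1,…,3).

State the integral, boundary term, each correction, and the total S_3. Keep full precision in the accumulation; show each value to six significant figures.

The integral term ∫_11^40 x·e^(−x/45) dx = 401.007.
Boundary: ½(f(11) + f(40)) = ½(8.61453 + 16.4445) = 12.5295.
Integral + boundary = 413.537.
Correction k=1: B_{2}/2! · (f^{(1)}(40) − f^{(1)}(11)) = 1/12 · (0.0456791 − 0.591705) = -0.0455022.
After k=1: 413.491.
Correction k=2: B_{4}/4! · (f^{(3)}(40) − f^{(3)}(11)) = −1/720 · (0.000428594 − 0.00106567) = 8.84829e-07.
After k=2: 413.491.
Correction k=3: B_{6}/6! · (f^{(5)}(40) − f^{(5)}(11)) = 1/30240 · (4.12164e-07 − 9.08218e-07) = -1.64039e-11.

S_3 ≈ 413.491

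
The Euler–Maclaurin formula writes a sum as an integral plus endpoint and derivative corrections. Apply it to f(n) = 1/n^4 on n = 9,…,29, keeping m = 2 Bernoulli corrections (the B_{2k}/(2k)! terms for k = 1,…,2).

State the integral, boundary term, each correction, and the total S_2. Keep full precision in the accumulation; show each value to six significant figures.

Integral: ∫_9^29 1/x^4 dx = 0.000443580.
Boundary: ½(f(9) + f(29)) = ½(0.000152416 + 1.41387e-06) = 7.69148e-05.
Integral + boundary = 0.000520495.
k=1: B_{2}/(2)! × [f^{(1)}(29) − f^{(1)}(9)] = 1/12 × (-1.95016e-07 − (-6.77404e-05)) = 5.62878e-06.
Running total after k=1: 0.000526124.
k=2: B_{4}/(4)! × [f^{(3)}(29) − f^{(3)}(9)] = −1/720 × (-6.95657e-09 − (-2.50890e-05)) = -3.48362e-08.

S_2 ≈ 0.000526089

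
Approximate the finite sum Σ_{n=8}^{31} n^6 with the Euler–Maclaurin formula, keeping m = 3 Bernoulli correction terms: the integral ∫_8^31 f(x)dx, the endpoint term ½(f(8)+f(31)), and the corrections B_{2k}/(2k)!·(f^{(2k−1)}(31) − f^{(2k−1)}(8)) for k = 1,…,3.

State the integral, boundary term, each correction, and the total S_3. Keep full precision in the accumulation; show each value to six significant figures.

The integral term ∫_8^31 x^6 dx = 3.93007e+09.
Boundary: ½(f(8) + f(31)) = ½(262144 + 8.87504e+08) = 4.43883e+08.
Integral + boundary = 4.37396e+09.
k=1: B_{2}/(2)! × [f^{(1)}(31) − f^{(1)}(8)] = 1/12 × (1.71775e+08 − 196608) = 1.42982e+07.
Partial sum through k=1: 4.38825e+09.
k=2: B_{4}/(4)! × [f^{(3)}(31) − f^{(3)}(8)] = −1/720 × (3.57492e+06 − 61440.0) = -4879.83.
Partial sum through k=2: 4.38825e+09.
k=3: B_{6}/(6)! × [f^{(5)}(31) − f^{(5)}(8)] = 1/30240 × (22320.0 − 5760.00) = 0.547619.

S_3 ≈ 4.38825e+09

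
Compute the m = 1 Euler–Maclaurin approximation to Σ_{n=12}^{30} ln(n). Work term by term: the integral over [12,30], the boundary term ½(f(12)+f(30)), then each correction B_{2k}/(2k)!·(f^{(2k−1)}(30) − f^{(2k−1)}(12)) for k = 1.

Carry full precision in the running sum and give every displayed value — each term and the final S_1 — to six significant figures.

Integral: ∫_12^30 ln(x) dx = 54.2170.
Boundary: ½(f(12) + f(30)) = ½(2.48491 + 3.40120) = 2.94305.
So far: 57.1601.
k=1: B_{2}/(2)! × [f^{(1)}(30) − f^{(1)}(12)] = 1/12 × (0.0333333 − 0.0833333) = -0.00416667.

S_1 ≈ 57.1559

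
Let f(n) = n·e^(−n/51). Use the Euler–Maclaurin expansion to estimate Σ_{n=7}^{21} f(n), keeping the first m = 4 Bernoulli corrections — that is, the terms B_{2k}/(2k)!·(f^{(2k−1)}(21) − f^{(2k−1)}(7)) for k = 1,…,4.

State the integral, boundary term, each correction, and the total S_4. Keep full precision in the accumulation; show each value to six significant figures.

Integral: ∫_7^21 x·e^(−x/51) dx = 146.003.
Endpoint term: (f(7) + f(21))/2 = (6.10224 + 13.9121)/2 = 10.0072.
So far: 156.011.
Order-1 term: 1/12 · (0.389694 − 0.752096) = -0.0302002.
Partial sum through k=1: 155.980.
Order-2 term: −1/720 · (0.000659229 − 0.000959474) = 4.17007e-07.
Partial sum through k=2: 155.980.
Order-3 term: 1/30240 · (4.49301e-07 − 6.26602e-07) = -5.86311e-12.
Partial sum through k=3: 155.980.
Order-4 term: −1/1209600 · (2.48040e-10 − 3.39991e-10) = 7.60183e-17.

S_4 ≈ 155.980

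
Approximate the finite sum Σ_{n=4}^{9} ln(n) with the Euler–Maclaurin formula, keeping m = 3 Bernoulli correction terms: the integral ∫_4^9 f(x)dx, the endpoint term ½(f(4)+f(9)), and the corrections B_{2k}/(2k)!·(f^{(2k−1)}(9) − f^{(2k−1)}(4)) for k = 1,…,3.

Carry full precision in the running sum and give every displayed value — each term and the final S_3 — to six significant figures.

S_3 ≈ 11.0101

Integral: ∫_4^9 ln(x) dx = 9.22984.
Endpoint term: (f(4) + f(9))/2 = (1.38629 + 2.19722)/2 = 1.79176.
Integral + boundary = 11.0216.
k=1: B_{2}/(2)! × [f^{(1)}(9) − f^{(1)}(4)] = 1/12 × (0.111111 − 0.250000) = -0.0115741.
After k=1: 11.0100.
k=2: B_{4}/(4)! × [f^{(3)}(9) − f^{(3)}(4)] = −1/720 × (0.00274348 − 0.0312500) = 3.95924e-05.
After k=2: 11.0101.
k=3: B_{6}/(6)! × [f^{(5)}(9) − f^{(5)}(4)] = 1/30240 × (0.000406442 − 0.0234375) = -7.61609e-07.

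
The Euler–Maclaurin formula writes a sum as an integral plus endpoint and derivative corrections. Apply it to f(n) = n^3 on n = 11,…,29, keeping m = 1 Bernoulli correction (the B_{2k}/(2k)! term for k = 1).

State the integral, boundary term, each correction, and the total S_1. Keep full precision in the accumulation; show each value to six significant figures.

Integral: ∫_11^29 x^3 dx = 173160.
Boundary: ½(f(11) + f(29)) = ½(1331.00 + 24389.0) = 12860.0.
So far: 186020.
k=1: B_{2}/(2)! × [f^{(1)}(29) − f^{(1)}(11)] = 1/12 × (2523.00 − 363.000) = 180.000.

S_1 ≈ 186200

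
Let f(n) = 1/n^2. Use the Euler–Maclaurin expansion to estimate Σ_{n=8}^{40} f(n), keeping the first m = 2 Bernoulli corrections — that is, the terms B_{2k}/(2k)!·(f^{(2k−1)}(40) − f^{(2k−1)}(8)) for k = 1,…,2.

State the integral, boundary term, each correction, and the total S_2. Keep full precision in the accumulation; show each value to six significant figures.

S_2 ≈ 0.108447

The integral term ∫_8^40 1/x^2 dx = 0.100000.
Endpoint term: (f(8) + f(40))/2 = (0.0156250 + 0.000625000)/2 = 0.00812500.
Integral + boundary = 0.108125.
Correction k=1: B_{2}/2! · (f^{(1)}(40) − f^{(1)}(8)) = 1/12 · (-3.12500e-05 − (-0.00390625)) = 0.000322917.
After k=1: 0.108448.
Correction k=2: B_{4}/4! · (f^{(3)}(40) − f^{(3)}(8)) = −1/720 · (-2.34375e-07 − (-0.000732422)) = -1.01693e-06.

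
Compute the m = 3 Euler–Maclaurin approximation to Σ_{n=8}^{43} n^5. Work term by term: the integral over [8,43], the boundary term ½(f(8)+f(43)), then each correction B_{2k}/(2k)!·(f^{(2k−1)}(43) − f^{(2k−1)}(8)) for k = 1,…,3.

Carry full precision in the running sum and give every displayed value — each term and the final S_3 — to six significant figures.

Integral: ∫_8^43 x^5 dx = 1.05352e+09.
Boundary: ½(f(8) + f(43)) = ½(32768.0 + 1.47008e+08) = 7.35206e+07.
Integral + boundary = 1.12704e+09.
Correction k=1: B_{2}/2! · (f^{(1)}(43) − f^{(1)}(8)) = 1/12 · (1.70940e+07 − 20480.0) = 1.42279e+06.
After k=1: 1.12846e+09.
Correction k=2: B_{4}/4! · (f^{(3)}(43) − f^{(3)}(8)) = −1/720 · (110940 − 3840.00) = -148.750.
After k=2: 1.12846e+09.
Correction k=3: B_{6}/6! · (f^{(5)}(43) − f^{(5)}(8)) = 1/30240 · (120.000 − 120.000) = 0.00000.

S_3 ≈ 1.12846e+09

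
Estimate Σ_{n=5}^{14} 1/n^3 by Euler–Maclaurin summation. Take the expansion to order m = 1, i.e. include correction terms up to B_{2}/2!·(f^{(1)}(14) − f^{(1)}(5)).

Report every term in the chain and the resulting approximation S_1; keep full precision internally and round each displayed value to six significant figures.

S_1 ≈ 0.0220247

The integral term ∫_5^14 1/x^3 dx = 0.0174490.
Boundary: ½(f(5) + f(14)) = ½(0.00800000 + 0.000364431) = 0.00418222.
Integral + boundary = 0.0216312.
Order-1 term: 1/12 · (-7.80925e-05 − (-0.00480000)) = 0.000393492.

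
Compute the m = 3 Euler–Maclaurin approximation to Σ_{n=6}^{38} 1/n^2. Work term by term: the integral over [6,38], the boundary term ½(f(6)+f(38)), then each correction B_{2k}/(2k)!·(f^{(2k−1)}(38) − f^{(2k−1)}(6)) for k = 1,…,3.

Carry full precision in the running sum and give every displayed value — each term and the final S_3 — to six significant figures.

Integral: ∫_6^38 1/x^2 dx = 0.140351.
Endpoint term: (f(6) + f(38))/2 = (0.0277778 + 0.000692521)/2 = 0.0142351.
So far: 0.154586.
Order-1 term: 1/12 · (-3.64485e-05 − (-0.00925926)) = 0.000768568.
After k=1: 0.155355.
Order-2 term: −1/720 · (-3.02896e-07 − (-0.00308642)) = -4.28627e-06.
After k=2: 0.155350.
Order-3 term: 1/30240 · (-6.29285e-09 − (-0.00257202)) = 8.50532e-08.

S_3 ≈ 0.155350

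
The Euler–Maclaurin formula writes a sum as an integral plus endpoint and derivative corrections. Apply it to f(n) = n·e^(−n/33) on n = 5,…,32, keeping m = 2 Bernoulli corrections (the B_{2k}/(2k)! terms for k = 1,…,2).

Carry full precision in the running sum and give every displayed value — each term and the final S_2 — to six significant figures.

Integral: ∫_5^32 x·e^(−x/33) dx = 264.314.
Boundary: ½(f(5) + f(32)) = ½(4.29702 + 12.1343) = 8.21568.
So far: 272.530.
k=1: B_{2}/(2)! × [f^{(1)}(32) − f^{(1)}(5)] = 1/12 × (0.0114908 − 0.729192) = -0.0598084.
Running total after k=1: 272.470.
k=2: B_{4}/(4)! × [f^{(3)}(32) − f^{(3)}(5)] = −1/720 × (0.000706967 − 0.00224794) = 2.14023e-06.

S_2 ≈ 272.470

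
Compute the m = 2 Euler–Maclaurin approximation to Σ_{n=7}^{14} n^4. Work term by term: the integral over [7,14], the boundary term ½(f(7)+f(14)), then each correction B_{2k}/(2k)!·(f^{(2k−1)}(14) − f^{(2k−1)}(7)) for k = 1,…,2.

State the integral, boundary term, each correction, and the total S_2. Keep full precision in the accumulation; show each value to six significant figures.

S_2 ≈ 125412

The integral term ∫_7^14 x^4 dx = 104203.
½[f(7) + f(14)] = ½[2401.00 + 38416.0] = 20408.5.
Running total after boundary: 124612.
Order-1 term: 1/12 · (10976.0 − 1372.00) = 800.333.
Partial sum through k=1: 125412.
Order-2 term: −1/720 · (336.000 − 168.000) = -0.233333.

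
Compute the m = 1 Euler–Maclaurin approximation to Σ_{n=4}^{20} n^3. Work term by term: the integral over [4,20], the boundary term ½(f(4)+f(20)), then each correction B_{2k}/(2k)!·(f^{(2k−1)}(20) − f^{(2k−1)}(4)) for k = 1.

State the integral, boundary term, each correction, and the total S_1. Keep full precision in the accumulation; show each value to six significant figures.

The integral term ∫_4^20 x^3 dx = 39936.0.
Boundary: ½(f(4) + f(20)) = ½(64.0000 + 8000.00) = 4032.00.
Running total after boundary: 43968.0.
Order-1 term: 1/12 · (1200.00 − 48.0000) = 96.0000.

S_1 ≈ 44064.0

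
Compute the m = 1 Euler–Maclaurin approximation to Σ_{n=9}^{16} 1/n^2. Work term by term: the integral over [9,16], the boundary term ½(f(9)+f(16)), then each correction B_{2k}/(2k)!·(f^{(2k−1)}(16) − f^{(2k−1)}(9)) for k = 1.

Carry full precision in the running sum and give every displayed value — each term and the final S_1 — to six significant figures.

∫_9^16 1/x^2 dx evaluates to 0.0486111.
½[f(9) + f(16)] = ½[0.0123457 + 0.00390625] = 0.00812596.
So far: 0.0567371.
k=1: B_{2}/(2)! × [f^{(1)}(16) − f^{(1)}(9)] = 1/12 × (-0.000488281 − (-0.00274348)) = 0.000187934.

S_1 ≈ 0.0569250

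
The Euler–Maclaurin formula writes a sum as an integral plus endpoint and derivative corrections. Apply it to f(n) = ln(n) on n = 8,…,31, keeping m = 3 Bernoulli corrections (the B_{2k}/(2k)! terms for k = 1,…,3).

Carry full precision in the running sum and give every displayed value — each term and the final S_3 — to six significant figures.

Integral: ∫_8^31 ln(x) dx = 66.8181.
Boundary: ½(f(8) + f(31)) = ½(2.07944 + 3.43399) = 2.75671.
Integral + boundary = 69.5748.
Order-1 term: 1/12 · (0.0322581 − 0.125000) = -0.00772849.
After k=1: 69.5671.
Order-2 term: −1/720 · (6.71344e-05 − 0.00390625) = 5.33211e-06.
After k=2: 69.5671.
Order-3 term: 1/30240 · (8.38306e-07 − 0.000732422) = -2.41926e-08.

S_3 ≈ 69.5671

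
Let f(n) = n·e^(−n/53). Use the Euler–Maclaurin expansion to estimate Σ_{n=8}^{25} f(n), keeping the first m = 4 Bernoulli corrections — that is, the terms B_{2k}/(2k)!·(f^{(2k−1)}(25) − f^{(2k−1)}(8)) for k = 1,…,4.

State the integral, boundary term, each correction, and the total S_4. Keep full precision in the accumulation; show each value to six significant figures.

∫_8^25 x·e^(−x/53) dx evaluates to 200.669.
Boundary: ½(f(8) + f(25)) = ½(6.87917 + 15.5985) = 11.2389.
Integral + boundary = 211.908.
Correction k=1: B_{2}/2! · (f^{(1)}(25) − f^{(1)}(8)) = 1/12 · (0.329630 − 0.730101) = -0.0333726.
After k=1: 211.875.
Correction k=2: B_{4}/4! · (f^{(3)}(25) − f^{(3)}(8)) = −1/720 · (0.000561593 − 0.000872159) = 4.31342e-07.
After k=2: 211.875.
Correction k=3: B_{6}/6! · (f^{(5)}(25) − f^{(5)}(8)) = 1/30240 · (3.58077e-07 − 5.28445e-07) = -5.63388e-12.
After k=3: 211.875.
Correction k=4: B_{8}/8! · (f^{(7)}(25) − f^{(7)}(8)) = −1/1209600 · (1.83776e-10 − 2.65718e-10) = 6.77433e-17.

S_4 ≈ 211.875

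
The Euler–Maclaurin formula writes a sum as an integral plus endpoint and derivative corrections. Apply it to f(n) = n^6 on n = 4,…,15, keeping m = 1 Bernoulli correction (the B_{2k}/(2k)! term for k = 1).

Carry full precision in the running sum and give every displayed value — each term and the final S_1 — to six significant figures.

The integral term ∫_4^15 x^6 dx = 2.44061e+07.
Endpoint term: (f(4) + f(15))/2 = (4096.00 + 1.13906e+07)/2 = 5.69736e+06.
So far: 3.01035e+07.
Order-1 term: 1/12 · (4.55625e+06 − 6144.00) = 379176.

S_1 ≈ 3.04827e+07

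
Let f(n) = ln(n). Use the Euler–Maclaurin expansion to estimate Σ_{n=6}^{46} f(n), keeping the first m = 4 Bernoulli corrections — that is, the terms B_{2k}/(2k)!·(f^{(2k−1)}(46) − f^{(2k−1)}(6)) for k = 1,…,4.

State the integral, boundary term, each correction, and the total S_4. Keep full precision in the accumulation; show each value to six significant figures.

S_4 ≈ 128.165

The integral term ∫_6^46 ln(x) dx = 125.367.
½[f(6) + f(46)] = ½[1.79176 + 3.82864] = 2.81020.
Integral + boundary = 128.177.
Order-1 term: 1/12 · (0.0217391 − 0.166667) = -0.0120773.
Running total after k=1: 128.165.
Order-2 term: −1/720 · (2.05474e-05 − 0.00925926) = 1.28315e-05.
Running total after k=2: 128.165.
Order-3 term: 1/30240 · (1.16526e-07 − 0.00308642) = -1.02060e-07.
Running total after k=3: 128.165.
Order-4 term: −1/1209600 · (1.65207e-09 − 0.00257202) = 2.12633e-09.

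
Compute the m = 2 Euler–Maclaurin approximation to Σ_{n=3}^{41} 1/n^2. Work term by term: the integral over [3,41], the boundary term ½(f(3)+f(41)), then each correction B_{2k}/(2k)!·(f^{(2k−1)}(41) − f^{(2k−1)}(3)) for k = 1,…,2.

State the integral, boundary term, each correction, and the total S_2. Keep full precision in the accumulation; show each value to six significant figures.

∫_3^41 1/x^2 dx evaluates to 0.308943.
½[f(3) + f(41)] = ½[0.111111 + 0.000594884] = 0.0558530.
Integral + boundary = 0.364796.
Order-1 term: 1/12 · (-2.90187e-05 − (-0.0740741)) = 0.00617042.
Running total after k=1: 0.370967.
Order-2 term: −1/720 · (-2.07153e-07 − (-0.0987654)) = -0.000137174.

S_2 ≈ 0.370829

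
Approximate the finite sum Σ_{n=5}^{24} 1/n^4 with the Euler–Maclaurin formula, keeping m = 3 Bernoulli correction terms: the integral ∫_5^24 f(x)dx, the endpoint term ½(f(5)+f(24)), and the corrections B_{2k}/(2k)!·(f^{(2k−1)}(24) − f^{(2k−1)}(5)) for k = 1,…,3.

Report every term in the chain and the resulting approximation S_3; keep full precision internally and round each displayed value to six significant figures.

S_3 ≈ 0.00354867

The integral term ∫_5^24 1/x^4 dx = 0.00264255.
Endpoint term: (f(5) + f(24))/2 = (0.00160000 + 3.01408e-06)/2 = 0.000801507.
Running total after boundary: 0.00344406.
k=1: B_{2}/(2)! × [f^{(1)}(24) − f^{(1)}(5)] = 1/12 × (-5.02347e-07 − (-0.00128000)) = 0.000106625.
Running total after k=1: 0.00355069.
k=2: B_{4}/(4)! × [f^{(3)}(24) − f^{(3)}(5)] = −1/720 × (-2.61639e-08 − (-0.00153600)) = -2.13330e-06.
Running total after k=2: 0.00354855.
k=3: B_{6}/(6)! × [f^{(5)}(24) − f^{(5)}(5)] = 1/30240 × (-2.54371e-09 − (-0.00344064)) = 1.13778e-07.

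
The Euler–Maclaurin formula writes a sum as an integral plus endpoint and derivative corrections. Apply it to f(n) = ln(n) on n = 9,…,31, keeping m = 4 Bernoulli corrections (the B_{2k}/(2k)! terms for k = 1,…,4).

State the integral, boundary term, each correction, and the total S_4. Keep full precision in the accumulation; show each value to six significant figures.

∫_9^31 ln(x) dx evaluates to 64.6786.
½[f(9) + f(31)] = ½[2.19722 + 3.43399] = 2.81561.
Integral + boundary = 67.4942.
k=1: B_{2}/(2)! × [f^{(1)}(31) − f^{(1)}(9)] = 1/12 × (0.0322581 − 0.111111) = -0.00657109.
Partial sum through k=1: 67.4876.
k=2: B_{4}/(4)! × [f^{(3)}(31) − f^{(3)}(9)] = −1/720 × (6.71344e-05 − 0.00274348) = 3.71715e-06.
Partial sum through k=2: 67.4876.
k=3: B_{6}/(6)! × [f^{(5)}(31) − f^{(5)}(9)] = 1/30240 × (8.38306e-07 − 0.000406442) = -1.34128e-08.
Partial sum through k=3: 67.4876.
k=4: B_{8}/(8)! × [f^{(7)}(31) − f^{(7)}(9)] = −1/1209600 × (2.61698e-08 − 0.000150534) = 1.24428e-10.

S_4 ≈ 67.4876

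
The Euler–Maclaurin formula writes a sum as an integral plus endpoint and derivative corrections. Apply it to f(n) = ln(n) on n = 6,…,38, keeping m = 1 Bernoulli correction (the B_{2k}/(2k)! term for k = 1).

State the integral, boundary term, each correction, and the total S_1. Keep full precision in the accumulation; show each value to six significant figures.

S_1 ≈ 98.1807

The integral term ∫_6^38 ln(x) dx = 95.4777.
Endpoint term: (f(6) + f(38))/2 = (1.79176 + 3.63759)/2 = 2.71467.
Integral + boundary = 98.1924.
k=1: B_{2}/(2)! × [f^{(1)}(38) − f^{(1)}(6)] = 1/12 × (0.0263158 − 0.166667) = -0.0116959.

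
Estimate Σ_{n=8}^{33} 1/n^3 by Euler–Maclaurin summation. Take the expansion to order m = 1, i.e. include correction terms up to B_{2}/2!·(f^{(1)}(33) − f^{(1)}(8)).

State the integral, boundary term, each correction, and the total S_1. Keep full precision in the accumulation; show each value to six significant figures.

∫_8^33 1/x^3 dx evaluates to 0.00735336.
Endpoint term: (f(8) + f(33))/2 = (0.00195312 + 2.78265e-05)/2 = 0.000990476.
So far: 0.00834384.
Correction k=1: B_{2}/2! · (f^{(1)}(33) − f^{(1)}(8)) = 1/12 · (-2.52968e-06 − (-0.000732422)) = 6.08243e-05.

S_1 ≈ 0.00840466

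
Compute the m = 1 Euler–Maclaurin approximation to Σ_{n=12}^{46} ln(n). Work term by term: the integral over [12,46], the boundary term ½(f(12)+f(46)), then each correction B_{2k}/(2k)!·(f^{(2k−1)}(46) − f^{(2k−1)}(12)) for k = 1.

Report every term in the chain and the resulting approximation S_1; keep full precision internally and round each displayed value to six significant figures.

Integral: ∫_12^46 ln(x) dx = 112.299.
Boundary: ½(f(12) + f(46)) = ½(2.48491 + 3.82864) = 3.15677.
So far: 115.455.
k=1: B_{2}/(2)! × [f^{(1)}(46) − f^{(1)}(12)] = 1/12 × (0.0217391 − 0.0833333) = -0.00513285.

S_1 ≈ 115.450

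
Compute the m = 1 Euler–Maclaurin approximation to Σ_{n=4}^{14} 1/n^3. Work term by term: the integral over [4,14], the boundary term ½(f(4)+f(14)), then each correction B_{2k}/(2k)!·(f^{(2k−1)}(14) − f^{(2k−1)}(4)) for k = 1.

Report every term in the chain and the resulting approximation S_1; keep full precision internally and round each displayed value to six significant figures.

∫_4^14 1/x^3 dx evaluates to 0.0286990.
Endpoint term: (f(4) + f(14))/2 = (0.0156250 + 0.000364431)/2 = 0.00799472.
Running total after boundary: 0.0366937.
Order-1 term: 1/12 · (-7.80925e-05 − (-0.0117188)) = 0.000970055.

S_1 ≈ 0.0376638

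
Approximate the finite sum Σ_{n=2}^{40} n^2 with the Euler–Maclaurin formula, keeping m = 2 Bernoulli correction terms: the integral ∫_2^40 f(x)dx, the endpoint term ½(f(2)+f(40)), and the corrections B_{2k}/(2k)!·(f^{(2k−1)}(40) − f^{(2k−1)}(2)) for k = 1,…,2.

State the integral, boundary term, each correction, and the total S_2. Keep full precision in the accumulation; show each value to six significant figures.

The integral term ∫_2^40 x^2 dx = 21330.7.
Endpoint term: (f(2) + f(40))/2 = (4.00000 + 1600.00)/2 = 802.000.
Running total after boundary: 22132.7.
k=1: B_{2}/(2)! × [f^{(1)}(40) − f^{(1)}(2)] = 1/12 × (80.0000 − 4.00000) = 6.33333.
After k=1: 22139.0.
k=2: B_{4}/(4)! × [f^{(3)}(40) − f^{(3)}(2)] = −1/720 × (0.00000 − 0.00000) = 0.00000.

S_2 ≈ 22139.0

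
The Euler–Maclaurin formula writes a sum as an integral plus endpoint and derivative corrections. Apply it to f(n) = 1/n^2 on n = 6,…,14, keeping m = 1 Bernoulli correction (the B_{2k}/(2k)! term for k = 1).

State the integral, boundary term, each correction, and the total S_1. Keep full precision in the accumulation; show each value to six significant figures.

S_1 ≈ 0.112389

The integral term ∫_6^14 1/x^2 dx = 0.0952381.
Endpoint term: (f(6) + f(14))/2 = (0.0277778 + 0.00510204)/2 = 0.0164399.
Running total after boundary: 0.111678.
Correction k=1: B_{2}/2! · (f^{(1)}(14) − f^{(1)}(6)) = 1/12 · (-0.000728863 − (-0.00925926)) = 0.000710866.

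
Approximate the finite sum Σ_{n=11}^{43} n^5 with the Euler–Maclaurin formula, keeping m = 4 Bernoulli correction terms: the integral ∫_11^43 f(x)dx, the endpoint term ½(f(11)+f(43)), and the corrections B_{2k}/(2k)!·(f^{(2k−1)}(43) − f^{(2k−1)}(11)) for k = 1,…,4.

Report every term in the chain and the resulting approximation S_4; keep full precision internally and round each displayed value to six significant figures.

S_4 ≈ 1.12827e+09

The integral term ∫_11^43 x^5 dx = 1.05327e+09.
Boundary: ½(f(11) + f(43)) = ½(161051 + 1.47008e+08) = 7.35847e+07.
So far: 1.12685e+09.
k=1: B_{2}/(2)! × [f^{(1)}(43) − f^{(1)}(11)] = 1/12 × (1.70940e+07 − 73205.0) = 1.41840e+06.
Running total after k=1: 1.12827e+09.
k=2: B_{4}/(4)! × [f^{(3)}(43) − f^{(3)}(11)] = −1/720 × (110940 − 7260.00) = -144.000.
Running total after k=2: 1.12827e+09.
k=3: B_{6}/(6)! × [f^{(5)}(43) − f^{(5)}(11)] = 1/30240 × (120.000 − 120.000) = 0.00000.
Running total after k=3: 1.12827e+09.
k=4: B_{8}/(8)! × [f^{(7)}(43) − f^{(7)}(11)] = −1/1209600 × (0.00000 − 0.00000) = 0.00000.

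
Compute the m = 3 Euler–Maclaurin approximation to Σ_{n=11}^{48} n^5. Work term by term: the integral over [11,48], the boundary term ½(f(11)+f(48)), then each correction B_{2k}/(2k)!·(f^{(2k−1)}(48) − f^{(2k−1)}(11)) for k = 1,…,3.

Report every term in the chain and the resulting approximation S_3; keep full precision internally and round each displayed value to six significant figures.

S_3 ≈ 2.16782e+09

Integral: ∫_11^48 x^5 dx = 2.03814e+09.
Boundary: ½(f(11) + f(48)) = ½(161051 + 2.54804e+08) = 1.27483e+08.
Integral + boundary = 2.16562e+09.
Order-1 term: 1/12 · (2.65421e+07 − 73205.0) = 2.20574e+06.
Partial sum through k=1: 2.16782e+09.
Order-2 term: −1/720 · (138240 − 7260.00) = -181.917.
Partial sum through k=2: 2.16782e+09.
Order-3 term: 1/30240 · (120.000 − 120.000) = 0.00000.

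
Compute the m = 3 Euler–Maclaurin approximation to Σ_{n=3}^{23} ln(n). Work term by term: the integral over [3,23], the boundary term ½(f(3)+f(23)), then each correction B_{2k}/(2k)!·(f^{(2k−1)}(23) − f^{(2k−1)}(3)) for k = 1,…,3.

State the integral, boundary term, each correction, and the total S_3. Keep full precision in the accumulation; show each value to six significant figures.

S_3 ≈ 50.9135

Integral: ∫_3^23 ln(x) dx = 48.8205.
Endpoint term: (f(3) + f(23))/2 = (1.09861 + 3.13549)/2 = 2.11705.
Running total after boundary: 50.9376.
k=1: B_{2}/(2)! × [f^{(1)}(23) − f^{(1)}(3)] = 1/12 × (0.0434783 − 0.333333) = -0.0241546.
Running total after k=1: 50.9134.
k=2: B_{4}/(4)! × [f^{(3)}(23) − f^{(3)}(3)] = −1/720 × (0.000164379 − 0.0740741) = 0.000102652.
Running total after k=2: 50.9135.
k=3: B_{6}/(6)! × [f^{(5)}(23) − f^{(5)}(3)] = 1/30240 × (3.72883e-06 − 0.0987654) = -3.26593e-06.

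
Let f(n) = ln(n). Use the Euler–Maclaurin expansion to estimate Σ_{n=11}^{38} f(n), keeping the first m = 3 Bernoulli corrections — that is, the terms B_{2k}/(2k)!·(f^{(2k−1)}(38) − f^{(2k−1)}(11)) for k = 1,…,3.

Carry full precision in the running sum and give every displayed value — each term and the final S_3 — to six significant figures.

S_3 ≈ 87.8638

The integral term ∫_11^38 ln(x) dx = 84.8514.
Boundary: ½(f(11) + f(38)) = ½(2.39790 + 3.63759) = 3.01774.
Integral + boundary = 87.8692.
Correction k=1: B_{2}/2! · (f^{(1)}(38) − f^{(1)}(11)) = 1/12 · (0.0263158 − 0.0909091) = -0.00538278.
Partial sum through k=1: 87.8638.
Correction k=2: B_{4}/4! · (f^{(3)}(38) − f^{(3)}(11)) = −1/720 · (3.64485e-05 − 0.00150263) = 2.03636e-06.
Partial sum through k=2: 87.8638.
Correction k=3: B_{6}/6! · (f^{(5)}(38) − f^{(5)}(11)) = 1/30240 · (3.02896e-07 − 0.000149021) = -4.91793e-09.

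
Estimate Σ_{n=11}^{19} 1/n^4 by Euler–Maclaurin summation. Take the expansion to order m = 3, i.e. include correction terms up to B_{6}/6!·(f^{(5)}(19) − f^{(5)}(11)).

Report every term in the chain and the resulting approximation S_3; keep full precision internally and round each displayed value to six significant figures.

The integral term ∫_11^19 1/x^4 dx = 0.000201840.
Endpoint term: (f(11) + f(19))/2 = (6.83013e-05 + 7.67336e-06)/2 = 3.79874e-05.
So far: 0.000239828.
Order-1 term: 1/12 · (-1.61544e-06 − (-2.48369e-05)) = 1.93512e-06.
Partial sum through k=1: 0.000241763.
Order-2 term: −1/720 · (-1.34247e-07 − (-6.15790e-06)) = -8.36618e-09.
Partial sum through k=2: 0.000241754.
Order-3 term: 1/30240 · (-2.08251e-08 − (-2.84994e-06)) = 9.35553e-11.

S_3 ≈ 0.000241755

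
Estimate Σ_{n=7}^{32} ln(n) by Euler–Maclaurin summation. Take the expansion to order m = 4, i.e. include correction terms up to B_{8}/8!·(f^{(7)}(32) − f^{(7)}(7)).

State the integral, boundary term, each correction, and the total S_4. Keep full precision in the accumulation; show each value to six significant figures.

Integral: ∫_7^32 ln(x) dx = 72.2822.
½[f(7) + f(32)] = ½[1.94591 + 3.46574] = 2.70582.
Integral + boundary = 74.9880.
k=1: B_{2}/(2)! × [f^{(1)}(32) − f^{(1)}(7)] = 1/12 × (0.0312500 − 0.142857) = -0.00930060.
Partial sum through k=1: 74.9787.
k=2: B_{4}/(4)! × [f^{(3)}(32) − f^{(3)}(7)] = −1/720 × (6.10352e-05 − 0.00583090) = 8.01371e-06.
Partial sum through k=2: 74.9787.
k=3: B_{6}/(6)! × [f^{(5)}(32) − f^{(5)}(7)] = 1/30240 × (7.15256e-07 − 0.00142798) = -4.71978e-08.
Partial sum through k=3: 74.9787.
k=4: B_{8}/(8)! × [f^{(7)}(32) − f^{(7)}(7)] = −1/1209600 × (2.09548e-08 − 0.000874271) = 7.22760e-10.

S_4 ≈ 74.9787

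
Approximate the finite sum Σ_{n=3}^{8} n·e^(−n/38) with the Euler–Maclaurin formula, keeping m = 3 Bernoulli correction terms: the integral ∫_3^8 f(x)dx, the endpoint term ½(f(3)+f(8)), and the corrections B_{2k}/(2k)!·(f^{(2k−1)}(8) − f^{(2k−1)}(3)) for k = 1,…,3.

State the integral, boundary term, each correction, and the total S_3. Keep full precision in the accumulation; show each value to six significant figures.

S_3 ≈ 28.1834

Integral: ∫_3^8 x·e^(−x/38) dx = 23.5743.
Boundary: ½(f(3) + f(8)) = ½(2.77227 + 6.48126) = 4.62676.
So far: 28.2010.
Order-1 term: 1/12 · (0.639598 − 0.851134) = -0.0176280.
Partial sum through k=1: 28.1834.
Order-2 term: −1/720 · (0.00156504 − 0.00186933) = 4.22628e-07.
Partial sum through k=2: 28.1834.
Order-3 term: 1/30240 · (1.86090e-06 − 2.18091e-06) = -1.05823e-11.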